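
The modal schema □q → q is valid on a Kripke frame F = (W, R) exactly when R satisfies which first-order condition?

reflexivity

This schema is the T axiom.
Its frame correspondent is reflexivity — ∀x Rxx.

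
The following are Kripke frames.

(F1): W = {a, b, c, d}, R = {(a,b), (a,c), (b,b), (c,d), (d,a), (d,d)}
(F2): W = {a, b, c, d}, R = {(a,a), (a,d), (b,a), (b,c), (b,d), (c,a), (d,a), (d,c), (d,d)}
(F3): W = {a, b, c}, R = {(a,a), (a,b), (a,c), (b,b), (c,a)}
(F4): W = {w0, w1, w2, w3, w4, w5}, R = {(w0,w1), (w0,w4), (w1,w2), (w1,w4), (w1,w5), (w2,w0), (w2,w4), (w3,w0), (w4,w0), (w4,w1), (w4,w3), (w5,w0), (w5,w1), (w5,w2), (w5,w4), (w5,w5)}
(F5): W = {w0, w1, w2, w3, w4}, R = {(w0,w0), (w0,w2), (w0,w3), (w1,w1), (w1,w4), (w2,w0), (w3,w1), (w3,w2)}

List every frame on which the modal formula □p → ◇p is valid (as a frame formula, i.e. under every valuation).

(F1), (F2), (F3), (F4)

This is the axiom for seriality; its first-order frame correspondent is ∀x ∃y Rxy.
(F1): condition met.
(F2): condition met.
(F3): condition met.
(F4): condition met.
(F5): fails — world w4 has no successor.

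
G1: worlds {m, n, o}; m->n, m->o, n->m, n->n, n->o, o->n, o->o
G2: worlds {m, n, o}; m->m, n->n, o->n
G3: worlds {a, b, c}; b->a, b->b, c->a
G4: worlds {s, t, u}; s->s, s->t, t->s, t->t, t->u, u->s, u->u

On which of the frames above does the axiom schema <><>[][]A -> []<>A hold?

Frame correspondent (Sahlqvist): forall x forall y forall z ((x R^2 y & xRz) -> exists w (y R^2 w & zRw)) — i.e. a generalized confluence (Geach) condition.
G1: holds.
G2: holds.
G3: fails — bR²a, bRa but no w with aR²w and aRw.
G4: holds.
Valid on: G1, G2, G4.

G1, G2, G4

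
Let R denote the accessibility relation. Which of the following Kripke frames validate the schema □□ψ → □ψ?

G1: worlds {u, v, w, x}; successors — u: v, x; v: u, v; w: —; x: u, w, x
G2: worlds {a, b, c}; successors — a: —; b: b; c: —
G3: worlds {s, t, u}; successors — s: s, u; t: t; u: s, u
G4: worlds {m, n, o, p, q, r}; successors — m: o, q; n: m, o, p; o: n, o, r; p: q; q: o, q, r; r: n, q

The schema corresponds to density: ∀x ∀y (Rxy → ∃z (Rxz ∧ Rzy)).
G1: satisfies the condition.
G2: satisfies the condition.
G3: satisfies the condition.
G4: fails — Rrn but no z with Rrz and Rzn.
Valid on: G1, G2, G3.

G1, G2, G3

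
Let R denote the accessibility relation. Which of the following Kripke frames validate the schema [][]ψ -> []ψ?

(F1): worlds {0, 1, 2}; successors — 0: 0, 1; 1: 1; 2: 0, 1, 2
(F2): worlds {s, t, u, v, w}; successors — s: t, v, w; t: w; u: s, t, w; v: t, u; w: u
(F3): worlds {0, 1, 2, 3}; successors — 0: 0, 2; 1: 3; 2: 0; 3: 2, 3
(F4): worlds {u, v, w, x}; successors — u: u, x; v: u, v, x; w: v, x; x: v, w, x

(F1), (F3), (F4)

The schema corresponds to density: forall x forall y (Rxy -> exists z (Rxz & Rzy)).
(F1): satisfies the condition.
(F2): fails — Rwu but no z with Rwz and Rzu.
(F3): satisfies the condition.
(F4): satisfies the condition.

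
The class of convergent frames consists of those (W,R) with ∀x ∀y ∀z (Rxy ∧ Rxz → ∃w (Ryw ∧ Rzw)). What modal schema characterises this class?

The condition is convergence. The .2 schema ◇□r → □◇r defines it.
Suppose ◇□r→□◇r is valid. Take Rxy, Rxz and set V(r)={w : Ryw}. Then □r at y so ◇□r at x, so □◇r at x, so ◇r at z, giving w with Rzw and Ryw.

◇□r → □◇r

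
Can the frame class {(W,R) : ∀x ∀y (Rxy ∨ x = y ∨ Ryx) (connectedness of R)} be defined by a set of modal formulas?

Modal frame validity is preserved under disjoint unions.
Take 3 disjoint single-world reflexive frames: each is trivially connected, but their disjoint union has 3 worlds with no edge between distinct components, so it is not connected.
So the class is not modally definable.

Not modally definable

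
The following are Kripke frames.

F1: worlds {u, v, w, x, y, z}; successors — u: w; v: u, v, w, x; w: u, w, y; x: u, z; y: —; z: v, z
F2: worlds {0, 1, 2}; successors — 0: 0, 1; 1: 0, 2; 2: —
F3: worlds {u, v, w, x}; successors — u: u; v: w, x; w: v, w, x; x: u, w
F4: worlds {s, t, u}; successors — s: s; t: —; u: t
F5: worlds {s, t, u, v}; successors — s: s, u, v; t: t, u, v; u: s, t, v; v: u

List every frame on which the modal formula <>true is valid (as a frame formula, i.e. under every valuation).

F3, F5

This is the axiom for seriality; its first-order frame correspondent is forall x exists y Rxy.
F1: fails — world y has no successor.
F2: fails — world 2 has no successor.
F3: condition met.
F4: fails — world t has no successor.
F5: condition met.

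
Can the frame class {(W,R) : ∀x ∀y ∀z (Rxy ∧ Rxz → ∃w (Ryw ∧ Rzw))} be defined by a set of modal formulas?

Yes — defined by ◇□q → □◇q

This is a Sahlqvist condition; the .2 axiom ◇□q → □◇q defines it.
Suppose ◇□q→□◇q is valid. Take Rxy, Rxz and set V(q)={w : Ryw}. Then □q at y so ◇□q at x, so □◇q at x, so ◇q at z, giving w with Rzw and Ryw.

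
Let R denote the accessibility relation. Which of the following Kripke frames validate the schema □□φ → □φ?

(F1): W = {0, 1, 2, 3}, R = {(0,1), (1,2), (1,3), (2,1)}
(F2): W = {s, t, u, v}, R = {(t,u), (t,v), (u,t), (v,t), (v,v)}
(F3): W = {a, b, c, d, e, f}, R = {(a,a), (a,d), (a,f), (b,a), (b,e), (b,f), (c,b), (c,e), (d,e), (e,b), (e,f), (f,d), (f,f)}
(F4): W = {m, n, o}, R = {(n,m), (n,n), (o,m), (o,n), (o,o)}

(F4)

The schema corresponds to density: ∀x ∀y (Rxy → ∃z (Rxz ∧ Rzy)).
(F1): fails — R12 but no z with R1z and Rz2.
(F2): fails — Rut but no z with Ruz and Rzt.
(F3): fails — Reb but no z with Rez and Rzb.
(F4): condition met.
Valid on: (F4).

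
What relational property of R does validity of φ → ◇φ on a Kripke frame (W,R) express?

Replacing φ by ¬φ and contraposing gives the equivalent schema □φ → φ.
Suppose □φ→φ is valid. At any x set V(φ)={w : Rxw}. Then □φ holds at x, so φ holds at x, i.e. Rxx.

Reflexivity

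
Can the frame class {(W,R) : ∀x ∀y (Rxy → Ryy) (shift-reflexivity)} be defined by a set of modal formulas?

Yes, by □(□p → p)

Yes: it is shift-reflexivity, defined by the T□ schema □(□p → p).
Suppose □(□p→p) is valid. Take Rxy and set V(p)={w : Ryw}. Then at y, □p holds; since □(□p→p) at x, □p→p at y, so p at y, i.e. Ryy.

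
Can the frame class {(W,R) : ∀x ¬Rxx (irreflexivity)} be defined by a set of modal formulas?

If a class were modally definable it would be closed under surjective bounded morphisms (Goldblatt–Thomason).
The 2-cycle (worlds s,t with s→t→s) is irreflexive, and the map sending every world to a single reflexive point • is a surjective bounded morphism (forth: every edge maps to (•,•); back: every world has a successor). So any modal formula valid on the 2-cycle is also valid on the reflexive point, which is not irreflexive.
So the class is not modally definable.

Not definable by any modal formula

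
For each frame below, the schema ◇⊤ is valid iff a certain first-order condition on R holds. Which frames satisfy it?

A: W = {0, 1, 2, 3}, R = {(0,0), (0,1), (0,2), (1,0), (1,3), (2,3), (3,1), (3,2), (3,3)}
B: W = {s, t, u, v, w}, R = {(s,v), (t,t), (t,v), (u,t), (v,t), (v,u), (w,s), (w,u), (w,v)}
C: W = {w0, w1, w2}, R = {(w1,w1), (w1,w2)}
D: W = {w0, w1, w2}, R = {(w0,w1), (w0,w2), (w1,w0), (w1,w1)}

Frame correspondent (Sahlqvist): ∀x ∃y Rxy — i.e. seriality.
A: holds.
B: holds.
C: fails — world w0 has no successor.
D: fails — world w2 has no successor.

A, B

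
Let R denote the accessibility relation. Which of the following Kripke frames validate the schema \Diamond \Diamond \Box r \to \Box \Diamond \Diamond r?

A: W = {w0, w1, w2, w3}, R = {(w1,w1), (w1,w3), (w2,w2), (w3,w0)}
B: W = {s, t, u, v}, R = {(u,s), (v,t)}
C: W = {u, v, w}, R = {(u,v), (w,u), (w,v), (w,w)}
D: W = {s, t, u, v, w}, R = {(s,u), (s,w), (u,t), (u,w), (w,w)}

The schema corresponds to a generalized confluence (Geach) condition: \forall x \forall y \forall z ((x R^2 y \wedge xRz) \to \exists w (yRw \wedge z R^2 w)).
A: fails — w1R²w0, w1Rw1 but no w with w0Rw and w1R²w.
B: condition met.
C: fails — wR²u, wRu but no t with uRt and uR²t.
D: fails — sR²t, sRu but no w* with tRw* and uR²w*.
Valid on: B.

B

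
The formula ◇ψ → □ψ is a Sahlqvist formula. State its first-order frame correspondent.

This is the CD axiom.
Its frame correspondent is partial functionality — ∀x ∀y ∀z (Rxy ∧ Rxz → y = z).

partial functionality: ∀x ∀y ∀z (Rxy ∧ Rxz → y = z)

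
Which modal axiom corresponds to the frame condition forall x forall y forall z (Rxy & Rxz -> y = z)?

The condition is partial functionality. The CD schema ◇p → □p defines it.
Suppose ◇p→□p is valid. Take Rxy, Rxz and set V(p)={y}. Then ◇p at x, so □p at x, so p at z, i.e. z=y.

◇p → □p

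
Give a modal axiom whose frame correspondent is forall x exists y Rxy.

□r → ◇r

The condition is seriality. The D schema □r → ◇r defines it.
Suppose □r→◇r is valid. At any x set V(r)=W. Then □r at x, so ◇r at x, so x has a successor.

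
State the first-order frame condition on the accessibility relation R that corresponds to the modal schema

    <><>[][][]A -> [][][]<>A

forall x forall y forall z ((x R^2 y & x R^3 z) -> exists w (y R^3 w & zRw))

This is a Sahlqvist (Geach-type) schema ◇^2□^3A → □^3◇^1A.
Minimal-valuation argument: fix x; take any y with xR^2y and any z with xR^3z. Set V(A) to the set of worlds R-reachable from y in exactly 3 steps. Then □^3A holds at y, so the antecedent holds at x; validity forces ◇^1A at z, giving a w with zR^1w and yR^3w.
First-order correspondent: forall x forall y forall z ((x R^2 y & x R^3 z) -> exists w (y R^3 w & zRw)).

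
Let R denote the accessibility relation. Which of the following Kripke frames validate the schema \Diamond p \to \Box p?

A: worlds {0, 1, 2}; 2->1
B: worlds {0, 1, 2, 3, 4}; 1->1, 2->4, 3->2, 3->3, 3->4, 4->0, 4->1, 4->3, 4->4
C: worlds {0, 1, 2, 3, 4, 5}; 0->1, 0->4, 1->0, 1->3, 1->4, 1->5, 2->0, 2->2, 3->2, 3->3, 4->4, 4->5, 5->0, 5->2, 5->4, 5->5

This is the axiom for partial functionality; its first-order frame correspondent is \forall x \forall y \forall z (Rxy \wedge Rxz \to y = z).
A: ✓.
B: fails — 3 sees both 2 and 3.
C: fails — 0 sees both 1 and 4.

A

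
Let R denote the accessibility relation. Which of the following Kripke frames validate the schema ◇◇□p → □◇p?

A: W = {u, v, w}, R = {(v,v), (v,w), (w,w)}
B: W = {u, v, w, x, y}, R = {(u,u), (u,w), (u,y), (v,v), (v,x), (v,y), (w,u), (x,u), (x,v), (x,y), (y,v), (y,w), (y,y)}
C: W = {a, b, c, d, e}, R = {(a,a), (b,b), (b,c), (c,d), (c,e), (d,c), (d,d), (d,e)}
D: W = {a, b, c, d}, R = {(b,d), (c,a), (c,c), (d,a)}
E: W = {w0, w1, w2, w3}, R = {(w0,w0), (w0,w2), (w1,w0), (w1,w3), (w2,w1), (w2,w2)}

This is the axiom for a generalized confluence (Geach) condition; its first-order frame correspondent is ∀x ∀y ∀z ((xR²y ∧ xRz) → ∃w (yRw ∧ zRw)).
A: holds.
B: fails — uR²v, uRw but no t with vRt and wRt.
C: fails — bR²b, bRc but no w with bRw and cRw.
D: fails — bR²a, bRd but no w with aRw and dRw.
E: fails — w0R²w1, w0Rw2 but no w with w1Rw and w2Rw.

A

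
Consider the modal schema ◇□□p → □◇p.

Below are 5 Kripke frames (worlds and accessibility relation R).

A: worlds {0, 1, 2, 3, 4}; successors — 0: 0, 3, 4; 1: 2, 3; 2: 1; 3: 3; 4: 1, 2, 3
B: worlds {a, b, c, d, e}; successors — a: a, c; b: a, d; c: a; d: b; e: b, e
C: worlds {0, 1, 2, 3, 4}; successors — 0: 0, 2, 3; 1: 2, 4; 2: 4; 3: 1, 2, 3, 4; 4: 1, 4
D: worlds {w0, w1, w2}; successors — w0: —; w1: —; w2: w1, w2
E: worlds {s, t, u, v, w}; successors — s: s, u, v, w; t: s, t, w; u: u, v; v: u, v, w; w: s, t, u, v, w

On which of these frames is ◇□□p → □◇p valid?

The schema corresponds to a generalized confluence (Geach) condition: ∀x ∀y ∀z ((xRy ∧ xRz) → ∃w (yR²w ∧ zRw)).
A: fails — 1R2, 1R2 but no w with 2R²w and 2Rw.
B: fails — bRa, bRd but no w with aR²w and dRw.
C: fails — 0R2, 0R0 but no w with 2R²w and 0Rw.
D: fails — w2Rw1, w2Rw1 but no w with w1R²w and w1Rw.
E: condition met.
Valid on: E.

E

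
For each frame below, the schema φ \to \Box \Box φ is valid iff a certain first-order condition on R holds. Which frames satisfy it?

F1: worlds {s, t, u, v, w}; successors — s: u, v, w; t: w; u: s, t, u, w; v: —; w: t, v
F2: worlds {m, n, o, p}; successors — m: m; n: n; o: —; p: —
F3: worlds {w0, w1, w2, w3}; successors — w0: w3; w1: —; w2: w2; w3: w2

F2

The schema corresponds to a generalized confluence (Geach) condition: \forall x \forall z (x R^2 z \to \exists w (x = w \wedge z = w)).
F1: fails — sR²t but s ≠ t.
F2: holds.
F3: fails — w0R²w2 but w0 ≠ w2.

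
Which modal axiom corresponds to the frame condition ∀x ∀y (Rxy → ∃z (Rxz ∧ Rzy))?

The condition is density. The C4 schema □□s → □s defines it.
Suppose □□s→□s is valid. Take Rxy and set V(s)={w : xR²w}. Then □□s at x, so □s at x, so s at y, i.e. ∃z(Rxz∧Rzy).

□□s → □s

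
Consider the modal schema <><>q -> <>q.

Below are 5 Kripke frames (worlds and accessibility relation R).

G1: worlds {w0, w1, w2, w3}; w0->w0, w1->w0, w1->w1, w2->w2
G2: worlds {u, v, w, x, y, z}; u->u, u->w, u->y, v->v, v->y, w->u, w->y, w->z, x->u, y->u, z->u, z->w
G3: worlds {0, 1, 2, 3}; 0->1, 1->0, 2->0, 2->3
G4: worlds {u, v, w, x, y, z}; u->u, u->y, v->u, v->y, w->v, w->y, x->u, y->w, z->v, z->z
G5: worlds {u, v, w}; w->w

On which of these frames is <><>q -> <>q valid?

This is the axiom for transitivity; its first-order frame correspondent is forall x forall y forall z (Rxy & Ryz -> Rxz).
G1: condition met.
G2: fails — Ruw and Rwz but not Ruz.
G3: fails — R01 and R10 but not R00.
G4: fails — Rxu and Ruy but not Rxy.
G5: condition met.
Valid on: G1, G5.

G1, G5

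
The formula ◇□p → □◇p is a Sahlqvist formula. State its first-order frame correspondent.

Convergence

This is the .2 axiom.
Its frame correspondent is convergence — ∀x ∀y ∀z (Rxy ∧ Rxz → ∃w (Ryw ∧ Rzw)).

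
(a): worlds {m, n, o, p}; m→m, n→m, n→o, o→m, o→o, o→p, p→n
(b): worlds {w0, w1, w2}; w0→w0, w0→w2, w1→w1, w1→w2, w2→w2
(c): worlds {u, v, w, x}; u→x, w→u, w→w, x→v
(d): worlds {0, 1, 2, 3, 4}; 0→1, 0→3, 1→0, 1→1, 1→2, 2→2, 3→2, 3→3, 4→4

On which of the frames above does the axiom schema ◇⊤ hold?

The schema corresponds to seriality: ∀x ∃y Rxy.
(a): satisfies the condition.
(b): satisfies the condition.
(c): fails — world v has no successor.
(d): satisfies the condition.
Valid on: (a), (b), (d).

(a), (b), (d)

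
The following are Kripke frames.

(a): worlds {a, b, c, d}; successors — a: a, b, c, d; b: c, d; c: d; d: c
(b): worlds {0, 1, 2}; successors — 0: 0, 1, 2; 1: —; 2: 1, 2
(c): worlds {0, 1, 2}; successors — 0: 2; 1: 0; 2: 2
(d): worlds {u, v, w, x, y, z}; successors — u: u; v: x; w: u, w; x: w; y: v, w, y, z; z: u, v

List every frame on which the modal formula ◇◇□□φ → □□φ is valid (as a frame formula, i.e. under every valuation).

This is the axiom for a generalized confluence (Geach) condition; its first-order frame correspondent is ∀x ∀y ∀z ((xR²y ∧ xR²z) → ∃w (yR²w ∧ z = w)).
(a): fails — aR²b, aR²a but no w with bR²w and a=w.
(b): fails — 0R²1, 0R²0 but no w with 1R²w and 0=w.
(c): holds.
(d): fails — wR²u, wR²w but no t with uR²t and w=t.

(c)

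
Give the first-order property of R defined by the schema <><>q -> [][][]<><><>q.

forall x forall y forall z ((x R^2 y & x R^3 z) -> exists w (y = w & z R^3 w))

This is a Sahlqvist (Geach-type) schema ◇^2□^0q → □^3◇^3q.
Minimal-valuation argument: fix x; take any y with xR^2y and any z with xR^3z. Set V(q) to the set of worlds R-reachable from y in exactly 0 steps. Then □^0q holds at y, so the antecedent holds at x; validity forces ◇^3q at z, giving a w with zR^3w and yR^0w.
First-order correspondent: forall x forall y forall z ((x R^2 y & x R^3 z) -> exists w (y = w & z R^3 w)).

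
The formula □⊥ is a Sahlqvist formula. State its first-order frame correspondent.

emptiness of R

□⊥ is valid iff no world has any successor (otherwise □⊥ fails at any world with one).
The converse is a direct semantic check.
Frame condition: ∀x ∀y ¬Rxy.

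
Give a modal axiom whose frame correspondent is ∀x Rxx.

□q → q

This is reflexivity; the standard corresponding axiom is T: □q → q.
Suppose □q→q is valid. At any x set V(q)={w : Rxw}. Then □q holds at x, so q holds at x, i.e. Rxx.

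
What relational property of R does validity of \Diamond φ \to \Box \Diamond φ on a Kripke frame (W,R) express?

the Euclidean property

This is the 5 axiom.
Its frame correspondent is the Euclidean property — \forall x \forall y \forall z (Rxy \wedge Rxz \to Ryz).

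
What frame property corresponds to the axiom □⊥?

emptiness of R: ∀x ∀y ¬Rxy

This is the Ver axiom.
Its frame correspondent is emptiness of R — ∀x ∀y ¬Rxy.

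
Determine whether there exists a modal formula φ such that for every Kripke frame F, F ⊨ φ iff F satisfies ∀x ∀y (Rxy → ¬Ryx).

Not definable by any modal formula

If a class were modally definable it would be closed under surjective bounded morphisms (Goldblatt–Thomason).
The 3-cycle (worlds 0,1,2 with 0→1→2→0) is asymmetric. Mapping every world to a single reflexive point • is a surjective bounded morphism, and the reflexive point is not asymmetric (R•• but asymmetry requires ¬R••).
Hence asymmetry is not modally definable.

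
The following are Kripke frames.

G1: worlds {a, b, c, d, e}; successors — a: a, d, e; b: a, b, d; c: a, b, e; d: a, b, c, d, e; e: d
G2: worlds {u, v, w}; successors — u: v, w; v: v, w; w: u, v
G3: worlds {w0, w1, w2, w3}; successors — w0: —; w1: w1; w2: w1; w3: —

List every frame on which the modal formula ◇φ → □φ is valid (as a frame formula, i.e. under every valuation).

G3

This is the axiom for partial functionality; its first-order frame correspondent is ∀x ∀y ∀z (Rxy ∧ Rxz → y = z).
G1: fails — a sees both a and d.
G2: fails — u sees both v and w.
G3: holds.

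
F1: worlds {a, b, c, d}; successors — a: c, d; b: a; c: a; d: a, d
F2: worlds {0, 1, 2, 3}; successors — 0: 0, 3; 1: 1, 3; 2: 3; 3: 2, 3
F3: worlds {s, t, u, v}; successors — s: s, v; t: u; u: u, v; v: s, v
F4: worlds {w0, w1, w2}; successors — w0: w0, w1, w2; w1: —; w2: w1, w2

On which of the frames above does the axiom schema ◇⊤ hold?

F1, F2, F3

Frame correspondent (Sahlqvist): ∀x ∃y Rxy — i.e. seriality.
F1: ✓.
F2: ✓.
F3: ✓.
F4: fails — world w1 has no successor.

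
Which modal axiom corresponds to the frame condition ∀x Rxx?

A defining formula is □s → s (the T axiom).

□s → s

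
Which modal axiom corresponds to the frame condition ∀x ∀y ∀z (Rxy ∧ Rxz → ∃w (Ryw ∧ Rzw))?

A defining formula is ◇□s → □◇s (the .2 axiom).
Suppose ◇□s→□◇s is valid. Take Rxy, Rxz and set V(s)={w : Ryw}. Then □s at y so ◇□s at x, so □◇s at x, so ◇s at z, giving w with Rzw and Ryw.

◇□s → □◇s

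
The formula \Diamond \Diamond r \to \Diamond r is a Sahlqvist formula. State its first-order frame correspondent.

Replacing r by ¬r and contraposing gives the equivalent schema □r → □□r.
Suppose □r→□□r is valid. Take Rxy, Ryz and set V(r)={w : Rxw}. Then □r at x, so □□r at x, so □r at y, so r at z, i.e. Rxz.
The converse is a direct semantic check.
Frame condition: \forall x \forall y \forall z (Rxy \wedge Ryz \to Rxz).

transitivity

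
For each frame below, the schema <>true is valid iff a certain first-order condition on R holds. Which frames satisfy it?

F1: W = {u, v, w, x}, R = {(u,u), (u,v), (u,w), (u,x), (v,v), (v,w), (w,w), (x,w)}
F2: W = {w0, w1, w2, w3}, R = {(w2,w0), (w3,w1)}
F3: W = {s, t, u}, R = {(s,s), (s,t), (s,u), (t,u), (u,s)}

F1, F3

The schema corresponds to seriality: forall x exists y Rxy.
F1: holds.
F2: fails — world w0 has no successor.
F3: holds.
Valid on: F1, F3.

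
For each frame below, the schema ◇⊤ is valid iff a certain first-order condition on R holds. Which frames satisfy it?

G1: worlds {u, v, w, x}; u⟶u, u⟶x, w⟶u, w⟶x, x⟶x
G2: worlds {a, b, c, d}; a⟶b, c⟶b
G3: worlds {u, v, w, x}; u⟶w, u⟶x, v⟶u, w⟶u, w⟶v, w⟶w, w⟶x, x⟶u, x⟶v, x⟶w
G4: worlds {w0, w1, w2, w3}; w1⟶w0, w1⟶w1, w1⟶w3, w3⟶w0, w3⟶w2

G3

The schema corresponds to seriality: ∀x ∃y Rxy.
G1: fails — world v has no successor.
G2: fails — world b has no successor.
G3: holds.
G4: fails — world w0 has no successor.
Valid on: G3.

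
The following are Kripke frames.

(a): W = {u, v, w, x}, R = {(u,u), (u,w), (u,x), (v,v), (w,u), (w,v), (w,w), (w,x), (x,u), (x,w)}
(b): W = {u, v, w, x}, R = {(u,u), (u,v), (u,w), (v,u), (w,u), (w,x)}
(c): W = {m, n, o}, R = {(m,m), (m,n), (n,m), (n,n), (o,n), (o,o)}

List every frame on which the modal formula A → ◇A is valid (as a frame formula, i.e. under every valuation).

(c)

The schema corresponds to reflexivity: ∀x Rxx.
(a): fails — world x does not see itself.
(b): fails — world v does not see itself.
(c): satisfies the condition.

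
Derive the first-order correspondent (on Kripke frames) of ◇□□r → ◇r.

∀x ∀y (xRy → ∃w (yR²w ∧ xRw))

This is a Sahlqvist (Geach-type) schema ◇^1□^2r → □^0◇^1r.
Minimal-valuation argument: fix x; take any y with xR^1y and any z with xR^0z. Set V(r) to the set of worlds R-reachable from y in exactly 2 steps. Then □^2r holds at y, so the antecedent holds at x; validity forces ◇^1r at z, giving a w with zR^1w and yR^2w.
First-order correspondent: ∀x ∀y (xRy → ∃w (yR²w ∧ xRw)).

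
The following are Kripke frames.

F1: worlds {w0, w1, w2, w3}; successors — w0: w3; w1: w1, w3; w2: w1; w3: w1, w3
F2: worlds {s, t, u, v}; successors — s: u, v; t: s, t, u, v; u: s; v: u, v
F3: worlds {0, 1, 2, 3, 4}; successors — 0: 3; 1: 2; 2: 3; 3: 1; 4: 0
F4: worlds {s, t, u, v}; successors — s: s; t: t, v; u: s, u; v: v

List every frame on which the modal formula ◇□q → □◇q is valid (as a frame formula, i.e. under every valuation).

F1, F3, F4

Frame correspondent (Sahlqvist): ∀x ∀y ∀z (Rxy ∧ Rxz → ∃w (Ryw ∧ Rzw)) — i.e. convergence.
F1: condition met.
F2: fails — Rsv and Rsu but v and u have no common successor.
F3: condition met.
F4: condition met.
Valid on: F1, F3, F4.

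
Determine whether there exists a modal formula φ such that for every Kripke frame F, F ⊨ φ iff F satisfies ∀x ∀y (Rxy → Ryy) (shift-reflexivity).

This is a Sahlqvist condition; the T□ axiom □(□q → q) defines it.
Suppose □(□q→q) is valid. Take Rxy and set V(q)={w : Ryw}. Then at y, □q holds; since □(□q→q) at x, □q→q at y, so q at y, i.e. Ryy.

Yes — defined by □(□q → q)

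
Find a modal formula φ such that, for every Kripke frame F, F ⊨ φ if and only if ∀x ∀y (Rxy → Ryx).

The condition is symmetry. The B schema s → □◇s defines it.
Suppose s→□◇s is valid. Take Rxy and set V(s)={x}. Then s at x, so □◇s at x, so ◇s at y, so some z with Ryz has s; z=x, i.e. Ryx.

s → □◇s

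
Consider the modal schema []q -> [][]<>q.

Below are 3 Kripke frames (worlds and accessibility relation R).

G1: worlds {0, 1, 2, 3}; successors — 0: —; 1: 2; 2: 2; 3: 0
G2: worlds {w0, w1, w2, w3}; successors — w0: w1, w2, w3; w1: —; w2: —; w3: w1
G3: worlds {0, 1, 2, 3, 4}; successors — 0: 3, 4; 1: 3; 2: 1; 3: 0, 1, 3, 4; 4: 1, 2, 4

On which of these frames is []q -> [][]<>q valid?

G1

The schema corresponds to a generalized confluence (Geach) condition: forall x forall z (x R^2 z -> exists w (xRw & zRw)).
G1: holds.
G2: fails — w0R²w1 but no w with w0Rw and w1Rw.
G3: fails — 0R²2 but no w with 0Rw and 2Rw.
Valid on: G1.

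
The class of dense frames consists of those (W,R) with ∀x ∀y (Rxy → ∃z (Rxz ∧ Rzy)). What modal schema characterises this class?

□□ψ → □ψ

This is density; the standard corresponding axiom is C4: □□ψ → □ψ.
Suppose □□ψ→□ψ is valid. Take Rxy and set V(ψ)={w : xR²w}. Then □□ψ at x, so □ψ at x, so ψ at y, i.e. ∃z(Rxz∧Rzy).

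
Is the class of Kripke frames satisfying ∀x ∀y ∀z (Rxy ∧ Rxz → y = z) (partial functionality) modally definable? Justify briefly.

Definable; ◇q → □q defines it

The condition is partial functionality. A defining modal formula is ◇q → □q.
Suppose ◇q→□q is valid. Take Rxy, Rxz and set V(q)={y}. Then ◇q at x, so □q at x, so q at z, i.e. z=y.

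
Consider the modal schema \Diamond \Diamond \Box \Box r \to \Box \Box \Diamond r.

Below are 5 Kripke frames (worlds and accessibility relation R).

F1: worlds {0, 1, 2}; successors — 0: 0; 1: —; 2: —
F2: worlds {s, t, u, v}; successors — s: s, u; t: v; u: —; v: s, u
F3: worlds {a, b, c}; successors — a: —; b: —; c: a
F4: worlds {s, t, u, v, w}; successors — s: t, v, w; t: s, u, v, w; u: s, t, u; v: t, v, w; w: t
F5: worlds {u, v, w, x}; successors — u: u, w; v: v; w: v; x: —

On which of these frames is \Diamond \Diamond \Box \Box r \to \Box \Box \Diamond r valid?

F1, F3

The schema corresponds to a generalized confluence (Geach) condition: \forall x \forall y \forall z ((x R^2 y \wedge x R^2 z) \to \exists w (y R^2 w \wedge zRw)).
F1: condition met.
F2: fails — sR²s, sR²u but no w with sR²w and uRw.
F3: condition met.
F4: fails — sR²w, sR²w but no w* with wR²w* and wRw*.
F5: fails — uR²v, uR²u but no t with vR²t and uRt.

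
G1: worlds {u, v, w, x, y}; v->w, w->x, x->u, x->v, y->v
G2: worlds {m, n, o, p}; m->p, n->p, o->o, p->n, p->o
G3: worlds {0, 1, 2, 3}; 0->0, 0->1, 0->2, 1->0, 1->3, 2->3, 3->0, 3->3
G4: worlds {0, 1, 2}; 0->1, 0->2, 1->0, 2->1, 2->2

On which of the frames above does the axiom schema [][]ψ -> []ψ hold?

This is the axiom for density; its first-order frame correspondent is forall x forall y (Rxy -> exists z (Rxz & Rzy)).
G1: fails — Rwx but no z with Rwz and Rzx.
G2: fails — Rpn but no z with Rpz and Rzn.
G3: ✓.
G4: fails — R10 but no z with R1z and Rz0.
Valid on: G3.

G3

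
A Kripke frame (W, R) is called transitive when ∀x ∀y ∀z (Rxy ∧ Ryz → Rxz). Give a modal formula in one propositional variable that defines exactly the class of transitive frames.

□r → □□r

This is transitivity; the standard corresponding axiom is 4: □r → □□r.
Suppose □r→□□r is valid. Take Rxy, Ryz and set V(r)={w : Rxw}. Then □r at x, so □□r at x, so □r at y, so r at z, i.e. Rxz.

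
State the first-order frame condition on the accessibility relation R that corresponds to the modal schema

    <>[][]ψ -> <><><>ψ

This is a Sahlqvist (Geach-type) schema ◇^1□^2ψ → □^0◇^3ψ.
Minimal-valuation argument: fix x; take any y with xR^1y and any z with xR^0z. Set V(ψ) to the set of worlds R-reachable from y in exactly 2 steps. Then □^2ψ holds at y, so the antecedent holds at x; validity forces ◇^3ψ at z, giving a w with zR^3w and yR^2w.
First-order correspondent: forall x forall y (xRy -> exists w (y R^2 w & x R^3 w)).

forall x forall y (xRy -> exists w (y R^2 w & x R^3 w))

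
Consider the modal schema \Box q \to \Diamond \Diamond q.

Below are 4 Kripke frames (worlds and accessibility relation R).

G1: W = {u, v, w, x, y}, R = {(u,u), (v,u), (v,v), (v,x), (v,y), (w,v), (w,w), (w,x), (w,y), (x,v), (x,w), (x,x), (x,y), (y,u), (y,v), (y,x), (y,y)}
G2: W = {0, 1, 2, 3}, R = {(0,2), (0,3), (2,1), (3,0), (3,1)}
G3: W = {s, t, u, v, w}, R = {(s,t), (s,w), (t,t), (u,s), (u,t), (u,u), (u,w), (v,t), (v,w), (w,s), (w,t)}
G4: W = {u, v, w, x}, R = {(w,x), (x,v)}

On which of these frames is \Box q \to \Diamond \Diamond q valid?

G1, G3

This is the axiom for a generalized confluence (Geach) condition; its first-order frame correspondent is \forall x \exists w (xRw \wedge x R^2 w).
G1: holds.
G2: fails — at 0 but no w with 0Rw and 0R²w.
G3: holds.
G4: fails — at u but no t with uRt and uR²t.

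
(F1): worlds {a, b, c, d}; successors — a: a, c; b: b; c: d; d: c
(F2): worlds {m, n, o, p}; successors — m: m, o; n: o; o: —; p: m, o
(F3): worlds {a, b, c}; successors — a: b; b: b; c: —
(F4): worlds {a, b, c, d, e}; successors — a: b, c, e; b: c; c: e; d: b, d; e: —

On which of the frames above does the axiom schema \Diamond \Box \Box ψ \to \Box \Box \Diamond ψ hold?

(F3)

The schema corresponds to a generalized confluence (Geach) condition: \forall x \forall y \forall z ((xRy \wedge x R^2 z) \to \exists w (y R^2 w \wedge zRw)).
(F1): fails — aRc, aR²c but no w with cR²w and cRw.
(F2): fails — mRm, mR²o but no w with mR²w and oRw.
(F3): satisfies the condition.
(F4): fails — aRb, aR²e but no w with bR²w and eRw.
Valid on: (F3).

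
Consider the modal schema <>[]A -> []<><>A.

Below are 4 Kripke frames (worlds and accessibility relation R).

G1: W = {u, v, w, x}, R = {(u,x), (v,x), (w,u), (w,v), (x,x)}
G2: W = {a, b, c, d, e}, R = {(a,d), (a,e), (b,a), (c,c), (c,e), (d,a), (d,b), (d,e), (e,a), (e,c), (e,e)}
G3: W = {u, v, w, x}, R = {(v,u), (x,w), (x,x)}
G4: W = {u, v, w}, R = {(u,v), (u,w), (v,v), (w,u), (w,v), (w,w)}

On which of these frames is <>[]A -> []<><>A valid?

This is the axiom for a generalized confluence (Geach) condition; its first-order frame correspondent is forall x forall y forall z ((xRy & xRz) -> exists w (yRw & z R^2 w)).
G1: ✓.
G2: fails — dRb, dRb but no w with bRw and bR²w.
G3: fails — vRu, vRu but no t with uRt and uR²t.
G4: ✓.
Valid on: G1, G4.

G1, G4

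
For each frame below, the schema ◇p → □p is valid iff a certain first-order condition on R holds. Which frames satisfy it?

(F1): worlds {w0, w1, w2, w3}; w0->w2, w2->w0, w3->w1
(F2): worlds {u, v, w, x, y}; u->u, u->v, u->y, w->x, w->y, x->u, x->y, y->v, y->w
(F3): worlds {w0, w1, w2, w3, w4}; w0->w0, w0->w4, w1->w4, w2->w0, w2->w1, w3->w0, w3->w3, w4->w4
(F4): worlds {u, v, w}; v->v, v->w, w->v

The schema corresponds to partial functionality: ∀x ∀y ∀z (Rxy ∧ Rxz → y = z).
(F1): holds.
(F2): fails — u sees both u and v.
(F3): fails — w0 sees both w0 and w4.
(F4): fails — v sees both v and w.

(F1)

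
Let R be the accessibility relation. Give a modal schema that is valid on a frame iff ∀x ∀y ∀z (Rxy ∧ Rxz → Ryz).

This is the Euclidean property; the standard corresponding axiom is 5: ◇s → □◇s.

◇s → □◇s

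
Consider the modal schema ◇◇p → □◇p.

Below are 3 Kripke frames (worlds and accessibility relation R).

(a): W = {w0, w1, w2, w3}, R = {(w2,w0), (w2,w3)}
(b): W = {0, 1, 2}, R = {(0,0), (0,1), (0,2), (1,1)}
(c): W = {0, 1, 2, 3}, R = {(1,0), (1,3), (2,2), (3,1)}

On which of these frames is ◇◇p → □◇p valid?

Frame correspondent (Sahlqvist): ∀x ∀y ∀z ((xR²y ∧ xRz) → ∃w (y = w ∧ zRw)) — i.e. a generalized confluence (Geach) condition.
(a): condition met.
(b): fails — 0R²0, 0R1 but no w with 0=w and 1Rw.
(c): fails — 1R²1, 1R0 but no w with 1=w and 0Rw.
Valid on: (a).

(a)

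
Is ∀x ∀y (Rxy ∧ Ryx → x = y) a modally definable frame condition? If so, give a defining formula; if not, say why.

If a class were modally definable it would be closed under surjective bounded morphisms (Goldblatt–Thomason).
The 8-cycle (worlds s,t,u,v,w,x,y,z with s→t→u→v→w→x→y→z→s) is antisymmetric. Sending even-indexed worlds to s and odd-indexed worlds to t is a surjective bounded morphism onto the two-world frame with s↔t, which is not antisymmetric.
So the class is not modally definable.

No — not modally definable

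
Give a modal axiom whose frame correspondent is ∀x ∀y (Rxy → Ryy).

□(□q → q)

The condition is shift-reflexivity. The T□ schema □(□q → q) defines it.
Suppose □(□q→q) is valid. Take Rxy and set V(q)={w : Ryw}. Then at y, □q holds; since □(□q→q) at x, □q→q at y, so q at y, i.e. Ryy.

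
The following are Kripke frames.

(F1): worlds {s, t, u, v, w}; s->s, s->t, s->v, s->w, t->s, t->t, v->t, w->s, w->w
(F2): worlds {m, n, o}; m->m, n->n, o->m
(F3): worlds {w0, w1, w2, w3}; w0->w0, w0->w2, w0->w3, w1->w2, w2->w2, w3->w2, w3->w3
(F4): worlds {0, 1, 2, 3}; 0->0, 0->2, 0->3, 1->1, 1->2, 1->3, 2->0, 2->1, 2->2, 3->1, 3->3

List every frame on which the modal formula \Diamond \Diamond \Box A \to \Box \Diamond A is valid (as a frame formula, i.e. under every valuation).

The schema corresponds to a generalized confluence (Geach) condition: \forall x \forall y \forall z ((x R^2 y \wedge xRz) \to \exists w (yRw \wedge zRw)).
(F1): fails — sR²v, sRw but no w* with vRw* and wRw*.
(F2): holds.
(F3): holds.
(F4): holds.

(F2), (F3), (F4)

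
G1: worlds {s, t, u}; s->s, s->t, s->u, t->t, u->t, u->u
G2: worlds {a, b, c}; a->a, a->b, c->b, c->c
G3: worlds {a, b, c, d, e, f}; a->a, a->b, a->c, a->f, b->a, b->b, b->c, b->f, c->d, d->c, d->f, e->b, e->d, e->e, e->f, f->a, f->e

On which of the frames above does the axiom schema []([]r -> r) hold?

The schema corresponds to shift-reflexivity: forall x forall y (Rxy -> Ryy).
G1: holds.
G2: fails — Rab but not Rbb.
G3: fails — Rbc but not Rcc.
Valid on: G1.

G1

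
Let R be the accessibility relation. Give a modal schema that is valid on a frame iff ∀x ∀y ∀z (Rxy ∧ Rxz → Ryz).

◇ψ → □◇ψ

This is the Euclidean property; the standard corresponding axiom is 5: ◇ψ → □◇ψ.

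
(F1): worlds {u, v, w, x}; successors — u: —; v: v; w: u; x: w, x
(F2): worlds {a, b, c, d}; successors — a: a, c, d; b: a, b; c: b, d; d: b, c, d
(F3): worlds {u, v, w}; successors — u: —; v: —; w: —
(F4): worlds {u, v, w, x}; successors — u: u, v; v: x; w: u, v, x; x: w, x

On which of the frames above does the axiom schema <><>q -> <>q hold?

(F3)

The schema corresponds to transitivity: forall x forall y forall z (Rxy & Ryz -> Rxz).
(F1): fails — Rxw and Rwu but not Rxu.
(F2): fails — Rcd and Rdc but not Rcc.
(F3): condition met.
(F4): fails — Ruv and Rvx but not Rux.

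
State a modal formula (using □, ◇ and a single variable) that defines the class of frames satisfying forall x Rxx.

□p → p

The condition is reflexivity. The T schema □p → p defines it.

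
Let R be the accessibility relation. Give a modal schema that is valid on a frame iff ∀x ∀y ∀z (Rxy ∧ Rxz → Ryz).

◇r → □◇r

The condition is the Euclidean property. The 5 schema ◇r → □◇r defines it.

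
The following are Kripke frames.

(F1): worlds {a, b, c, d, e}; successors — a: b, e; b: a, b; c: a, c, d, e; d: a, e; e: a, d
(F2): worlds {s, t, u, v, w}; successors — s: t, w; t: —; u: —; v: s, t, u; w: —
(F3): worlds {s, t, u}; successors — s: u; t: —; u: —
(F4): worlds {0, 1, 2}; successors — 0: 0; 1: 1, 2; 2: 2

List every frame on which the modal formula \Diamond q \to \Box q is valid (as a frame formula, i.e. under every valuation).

This is the axiom for partial functionality; its first-order frame correspondent is \forall x \forall y \forall z (Rxy \wedge Rxz \to y = z).
(F1): fails — a sees both b and e.
(F2): fails — s sees both t and w.
(F3): holds.
(F4): fails — 1 sees both 1 and 2.

(F3)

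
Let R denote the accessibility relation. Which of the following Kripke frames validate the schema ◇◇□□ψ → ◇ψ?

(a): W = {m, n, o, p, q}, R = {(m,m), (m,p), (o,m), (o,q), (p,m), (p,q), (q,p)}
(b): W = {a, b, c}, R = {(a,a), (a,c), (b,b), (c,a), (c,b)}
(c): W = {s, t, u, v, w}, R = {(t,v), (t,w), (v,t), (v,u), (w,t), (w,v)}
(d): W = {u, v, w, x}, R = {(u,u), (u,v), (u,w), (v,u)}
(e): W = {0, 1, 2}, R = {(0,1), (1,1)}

(e)

The schema corresponds to a generalized confluence (Geach) condition: ∀x ∀y (xR²y → ∃w (yR²w ∧ xRw)).
(a): fails — qR²q but no w with qR²w and qRw.
(b): fails — aR²b but no w with bR²w and aRw.
(c): fails — tR²u but no w* with uR²w* and tRw*.
(d): fails — uR²w but no t with wR²t and uRt.
(e): satisfies the condition.
Valid on: (e).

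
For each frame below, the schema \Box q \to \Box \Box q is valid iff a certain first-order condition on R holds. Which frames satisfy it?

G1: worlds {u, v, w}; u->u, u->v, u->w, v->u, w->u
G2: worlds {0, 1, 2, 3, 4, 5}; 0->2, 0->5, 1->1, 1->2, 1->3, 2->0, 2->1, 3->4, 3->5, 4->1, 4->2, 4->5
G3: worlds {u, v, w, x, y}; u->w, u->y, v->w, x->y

G3

The schema corresponds to transitivity: \forall x \forall y \forall z (Rxy \wedge Ryz \to Rxz).
G1: fails — Rwu and Ruv but not Rwv.
G2: fails — R34 and R42 but not R32.
G3: satisfies the condition.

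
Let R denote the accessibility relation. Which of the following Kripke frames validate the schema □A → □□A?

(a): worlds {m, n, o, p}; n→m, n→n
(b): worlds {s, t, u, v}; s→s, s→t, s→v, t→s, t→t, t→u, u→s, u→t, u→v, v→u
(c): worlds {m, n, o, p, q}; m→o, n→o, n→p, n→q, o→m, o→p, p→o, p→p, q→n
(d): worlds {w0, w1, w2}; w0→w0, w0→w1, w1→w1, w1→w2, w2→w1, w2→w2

This is the axiom for transitivity; its first-order frame correspondent is ∀x ∀y ∀z (Rxy ∧ Ryz → Rxz).
(a): satisfies the condition.
(b): fails — Ruv and Rvu but not Ruu.
(c): fails — Rom and Rmo but not Roo.
(d): fails — Rw0w1 and Rw1w2 but not Rw0w2.

(a)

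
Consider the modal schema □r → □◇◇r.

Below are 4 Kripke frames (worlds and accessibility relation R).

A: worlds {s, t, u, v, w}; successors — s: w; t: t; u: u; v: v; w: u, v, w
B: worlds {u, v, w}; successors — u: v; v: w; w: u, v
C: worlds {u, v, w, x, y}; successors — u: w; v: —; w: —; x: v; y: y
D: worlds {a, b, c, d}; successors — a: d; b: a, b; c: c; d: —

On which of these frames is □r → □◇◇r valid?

A

Frame correspondent (Sahlqvist): ∀x ∀z (xRz → ∃w (xRw ∧ zR²w)) — i.e. a generalized confluence (Geach) condition.
A: ✓.
B: fails — wRu but no t with wRt and uR²t.
C: fails — uRw but no t with uRt and wR²t.
D: fails — aRd but no w with aRw and dR²w.
Valid on: A.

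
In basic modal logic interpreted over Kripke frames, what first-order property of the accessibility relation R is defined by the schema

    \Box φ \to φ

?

reflexivity: \forall x Rxx

Suppose □φ→φ is valid. At any x set V(φ)={w : Rxw}. Then □φ holds at x, so φ holds at x, i.e. Rxx.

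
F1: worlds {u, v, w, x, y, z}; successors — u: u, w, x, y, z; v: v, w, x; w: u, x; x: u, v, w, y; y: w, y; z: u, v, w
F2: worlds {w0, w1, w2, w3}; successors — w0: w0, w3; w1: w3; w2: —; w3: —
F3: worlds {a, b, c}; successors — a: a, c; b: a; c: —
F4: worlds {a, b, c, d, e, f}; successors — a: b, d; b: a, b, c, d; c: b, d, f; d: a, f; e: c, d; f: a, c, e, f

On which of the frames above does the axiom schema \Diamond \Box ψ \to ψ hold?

The schema corresponds to symmetry: \forall x \forall y (Rxy \to Ryx).
F1: fails — Ruy but not Ryu.
F2: fails — Rw0w3 but not Rw3w0.
F3: fails — Rac but not Rca.
F4: fails — Rcd but not Rdc.

none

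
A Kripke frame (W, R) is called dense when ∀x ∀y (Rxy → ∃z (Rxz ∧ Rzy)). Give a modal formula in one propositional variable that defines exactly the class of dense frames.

□□p → □p

This is density; the standard corresponding axiom is C4: □□p → □p.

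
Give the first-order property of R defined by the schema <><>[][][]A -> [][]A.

This is a Sahlqvist (Geach-type) schema ◇^2□^3A → □^2◇^0A.
Minimal-valuation argument: fix x; take any y with xR^2y and any z with xR^2z. Set V(A) to the set of worlds R-reachable from y in exactly 3 steps. Then □^3A holds at y, so the antecedent holds at x; validity forces ◇^0A at z, giving a w with zR^0w and yR^3w.
First-order correspondent: forall x forall y forall z ((x R^2 y & x R^2 z) -> exists w (y R^3 w & z = w)).

forall x forall y forall z ((x R^2 y & x R^2 z) -> exists w (y R^3 w & z = w))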